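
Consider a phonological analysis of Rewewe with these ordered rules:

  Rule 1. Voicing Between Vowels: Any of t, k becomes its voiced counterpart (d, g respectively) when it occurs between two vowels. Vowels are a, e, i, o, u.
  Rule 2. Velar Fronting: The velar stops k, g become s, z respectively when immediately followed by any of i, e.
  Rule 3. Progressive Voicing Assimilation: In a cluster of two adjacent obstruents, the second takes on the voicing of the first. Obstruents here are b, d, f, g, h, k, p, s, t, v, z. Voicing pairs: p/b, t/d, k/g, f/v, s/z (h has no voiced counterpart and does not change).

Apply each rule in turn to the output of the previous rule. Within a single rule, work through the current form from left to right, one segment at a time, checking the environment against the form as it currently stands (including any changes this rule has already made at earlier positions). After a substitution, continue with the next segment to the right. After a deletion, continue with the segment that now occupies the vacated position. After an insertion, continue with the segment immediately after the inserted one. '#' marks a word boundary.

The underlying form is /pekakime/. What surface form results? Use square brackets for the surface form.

[pegazime]

Rule 1 Voicing Between Vowels: [pekakime] → [pegagime]
Rule 2 Velar Fronting: [pegagime] → [pegazime]
Rule 3 Progressive Voicing Assimilation: no change — [pegazime]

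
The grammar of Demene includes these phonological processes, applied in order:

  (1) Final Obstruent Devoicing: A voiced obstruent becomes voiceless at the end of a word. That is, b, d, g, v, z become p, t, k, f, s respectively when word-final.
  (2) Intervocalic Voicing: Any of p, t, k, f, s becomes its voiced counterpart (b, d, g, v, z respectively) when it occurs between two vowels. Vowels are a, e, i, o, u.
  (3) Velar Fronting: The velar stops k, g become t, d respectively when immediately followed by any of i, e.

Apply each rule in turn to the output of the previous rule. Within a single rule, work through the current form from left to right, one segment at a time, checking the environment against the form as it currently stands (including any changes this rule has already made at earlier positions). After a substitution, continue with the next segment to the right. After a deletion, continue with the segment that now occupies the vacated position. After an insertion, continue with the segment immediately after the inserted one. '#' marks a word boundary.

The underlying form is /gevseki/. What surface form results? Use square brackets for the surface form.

[devsedi]

(1) Final Obstruent Devoicing: no change — [gevseki]
(2) Intervocalic Voicing: [gevseki] → [gevsegi]
(3) Velar Fronting: [gevsegi] → [devsedi]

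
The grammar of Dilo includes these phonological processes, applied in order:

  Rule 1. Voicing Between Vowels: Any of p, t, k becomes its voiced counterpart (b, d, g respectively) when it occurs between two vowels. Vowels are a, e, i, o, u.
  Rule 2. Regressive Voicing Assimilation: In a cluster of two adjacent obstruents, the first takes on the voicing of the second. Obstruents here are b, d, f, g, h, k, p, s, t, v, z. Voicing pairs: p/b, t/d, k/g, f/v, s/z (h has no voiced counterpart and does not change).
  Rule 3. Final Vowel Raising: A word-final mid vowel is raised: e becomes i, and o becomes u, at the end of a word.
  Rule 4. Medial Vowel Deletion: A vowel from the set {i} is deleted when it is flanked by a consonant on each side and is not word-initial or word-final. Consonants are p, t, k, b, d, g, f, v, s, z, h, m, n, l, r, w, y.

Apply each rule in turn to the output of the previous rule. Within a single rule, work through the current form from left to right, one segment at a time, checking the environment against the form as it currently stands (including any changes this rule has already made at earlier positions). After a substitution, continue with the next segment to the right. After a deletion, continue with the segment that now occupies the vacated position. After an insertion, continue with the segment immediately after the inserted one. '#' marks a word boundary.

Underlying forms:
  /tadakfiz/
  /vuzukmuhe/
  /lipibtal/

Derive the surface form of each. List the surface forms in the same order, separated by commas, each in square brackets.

/tadakfiz/:
  Rule 1 Voicing Between Vowels: no change — [tadakfiz]
  Rule 2 Regressive Voicing Assimilation: no change — [tadakfiz]
  Rule 3 Final Vowel Raising: no change — [tadakfiz]
  Rule 4 Medial Vowel Deletion: [tadakfiz] → [tadakfz]
/vuzukmuhe/:
  Rule 1 Voicing Between Vowels: no change — [vuzukmuhe]
  Rule 2 Regressive Voicing Assimilation: no change — [vuzukmuhe]
  Rule 3 Final Vowel Raising: [vuzukmuhe] → [vuzukmuhi]
  Rule 4 Medial Vowel Deletion: no change — [vuzukmuhi]
/lipibtal/:
  Rule 1 Voicing Between Vowels: [lipibtal] → [libibtal]
  Rule 2 Regressive Voicing Assimilation: [libibtal] → [libiptal]
  Rule 3 Final Vowel Raising: no change — [libiptal]
  Rule 4 Medial Vowel Deletion: [libiptal] → [lbptal]

[tadakfz], [vuzukmuhi], [lbptal]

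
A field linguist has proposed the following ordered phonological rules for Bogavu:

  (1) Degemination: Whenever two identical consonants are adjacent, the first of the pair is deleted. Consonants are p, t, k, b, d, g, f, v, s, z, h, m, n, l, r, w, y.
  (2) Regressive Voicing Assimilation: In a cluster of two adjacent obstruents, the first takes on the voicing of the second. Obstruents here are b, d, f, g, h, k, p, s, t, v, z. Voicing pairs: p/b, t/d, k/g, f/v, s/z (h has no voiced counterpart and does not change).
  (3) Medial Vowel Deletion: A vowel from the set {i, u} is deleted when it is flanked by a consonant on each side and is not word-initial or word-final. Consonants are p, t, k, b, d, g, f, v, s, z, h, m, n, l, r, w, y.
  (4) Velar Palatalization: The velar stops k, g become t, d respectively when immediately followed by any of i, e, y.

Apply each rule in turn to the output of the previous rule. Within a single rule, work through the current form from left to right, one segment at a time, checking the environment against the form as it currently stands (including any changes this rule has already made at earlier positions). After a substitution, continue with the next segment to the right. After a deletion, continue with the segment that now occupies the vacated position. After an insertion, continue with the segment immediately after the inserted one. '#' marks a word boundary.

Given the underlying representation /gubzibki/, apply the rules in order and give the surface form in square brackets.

[gbzpti]

(1) Degemination: no change — [gubzibki]
(2) Regressive Voicing Assimilation: [gubzibki] → [gubzipki]
(3) Medial Vowel Deletion: [gubzipki] → [gbzpki]
(4) Velar Palatalization: [gbzpki] → [gbzpti]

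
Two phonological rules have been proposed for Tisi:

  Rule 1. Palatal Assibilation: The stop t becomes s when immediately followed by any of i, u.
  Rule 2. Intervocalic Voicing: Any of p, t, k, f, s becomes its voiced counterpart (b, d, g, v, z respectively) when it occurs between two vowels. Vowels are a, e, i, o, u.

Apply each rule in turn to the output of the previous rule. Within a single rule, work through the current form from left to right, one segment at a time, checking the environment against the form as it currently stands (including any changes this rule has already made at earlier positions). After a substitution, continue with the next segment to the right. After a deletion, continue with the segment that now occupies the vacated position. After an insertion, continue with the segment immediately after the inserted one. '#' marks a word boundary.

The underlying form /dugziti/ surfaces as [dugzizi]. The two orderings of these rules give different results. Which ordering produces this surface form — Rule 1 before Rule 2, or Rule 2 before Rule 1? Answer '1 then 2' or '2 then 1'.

1 then 2

Order 1 then 2:
  1 Palatal Assibilation: [dugziti] → [dugzisi]
  2 Intervocalic Voicing: [dugzisi] → [dugzizi]
  result: [dugzizi]
Order 2 then 1:
  2 Intervocalic Voicing: [dugziti] → [dugzidi]
  1 Palatal Assibilation: no change — [dugzidi]
  result: [dugzidi]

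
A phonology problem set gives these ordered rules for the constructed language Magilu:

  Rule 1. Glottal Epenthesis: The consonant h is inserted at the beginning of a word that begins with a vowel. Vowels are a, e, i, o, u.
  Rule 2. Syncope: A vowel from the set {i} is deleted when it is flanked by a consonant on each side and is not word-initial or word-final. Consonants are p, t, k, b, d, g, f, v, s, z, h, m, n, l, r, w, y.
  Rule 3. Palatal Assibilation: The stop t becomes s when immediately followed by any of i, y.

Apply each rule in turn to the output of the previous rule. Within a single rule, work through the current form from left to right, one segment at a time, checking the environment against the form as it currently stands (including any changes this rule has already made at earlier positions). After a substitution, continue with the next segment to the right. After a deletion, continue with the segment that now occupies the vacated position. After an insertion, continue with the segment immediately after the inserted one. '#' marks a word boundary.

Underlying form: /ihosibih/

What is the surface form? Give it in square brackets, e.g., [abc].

[hhosbh]

Rule 1 Glottal Epenthesis: [ihosibih] → [hihosibih]
Rule 2 Syncope: [hihosibih] → [hhosbh]
Rule 3 Palatal Assibilation: no change — [hhosbh]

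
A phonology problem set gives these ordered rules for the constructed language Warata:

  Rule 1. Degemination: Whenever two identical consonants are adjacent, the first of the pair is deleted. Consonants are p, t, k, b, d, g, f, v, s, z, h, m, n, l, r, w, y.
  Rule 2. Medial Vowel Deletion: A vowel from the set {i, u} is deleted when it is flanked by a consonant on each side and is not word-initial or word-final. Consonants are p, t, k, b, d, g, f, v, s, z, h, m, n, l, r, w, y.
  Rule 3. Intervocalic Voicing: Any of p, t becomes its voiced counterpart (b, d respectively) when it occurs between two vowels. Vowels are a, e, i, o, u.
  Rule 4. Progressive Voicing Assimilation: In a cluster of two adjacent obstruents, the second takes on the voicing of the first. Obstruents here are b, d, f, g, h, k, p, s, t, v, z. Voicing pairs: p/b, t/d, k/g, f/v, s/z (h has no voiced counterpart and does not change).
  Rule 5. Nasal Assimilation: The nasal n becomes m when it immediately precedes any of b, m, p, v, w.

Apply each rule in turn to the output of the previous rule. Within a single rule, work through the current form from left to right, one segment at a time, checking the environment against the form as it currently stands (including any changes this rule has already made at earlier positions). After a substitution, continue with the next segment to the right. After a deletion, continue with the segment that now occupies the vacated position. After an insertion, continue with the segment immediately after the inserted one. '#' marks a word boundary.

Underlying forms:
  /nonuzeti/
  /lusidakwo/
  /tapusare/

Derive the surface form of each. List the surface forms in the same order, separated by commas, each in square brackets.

[nonzedi], [lstakwo], [tapsare]

/nonuzeti/:
  Rule 1 Degemination: no change — [nonuzeti]
  Rule 2 Medial Vowel Deletion: [nonuzeti] → [nonzeti]
  Rule 3 Intervocalic Voicing: [nonzeti] → [nonzedi]
  Rule 4 Progressive Voicing Assimilation: no change — [nonzedi]
  Rule 5 Nasal Assimilation: no change — [nonzedi]
/lusidakwo/:
  Rule 1 Degemination: no change — [lusidakwo]
  Rule 2 Medial Vowel Deletion: [lusidakwo] → [lsdakwo]
  Rule 3 Intervocalic Voicing: no change — [lsdakwo]
  Rule 4 Progressive Voicing Assimilation: [lsdakwo] → [lstakwo]
  Rule 5 Nasal Assimilation: no change — [lstakwo]
/tapusare/:
  Rule 1 Degemination: no change — [tapusare]
  Rule 2 Medial Vowel Deletion: [tapusare] → [tapsare]
  Rule 3 Intervocalic Voicing: no change — [tapsare]
  Rule 4 Progressive Voicing Assimilation: no change — [tapsare]
  Rule 5 Nasal Assimilation: no change — [tapsare]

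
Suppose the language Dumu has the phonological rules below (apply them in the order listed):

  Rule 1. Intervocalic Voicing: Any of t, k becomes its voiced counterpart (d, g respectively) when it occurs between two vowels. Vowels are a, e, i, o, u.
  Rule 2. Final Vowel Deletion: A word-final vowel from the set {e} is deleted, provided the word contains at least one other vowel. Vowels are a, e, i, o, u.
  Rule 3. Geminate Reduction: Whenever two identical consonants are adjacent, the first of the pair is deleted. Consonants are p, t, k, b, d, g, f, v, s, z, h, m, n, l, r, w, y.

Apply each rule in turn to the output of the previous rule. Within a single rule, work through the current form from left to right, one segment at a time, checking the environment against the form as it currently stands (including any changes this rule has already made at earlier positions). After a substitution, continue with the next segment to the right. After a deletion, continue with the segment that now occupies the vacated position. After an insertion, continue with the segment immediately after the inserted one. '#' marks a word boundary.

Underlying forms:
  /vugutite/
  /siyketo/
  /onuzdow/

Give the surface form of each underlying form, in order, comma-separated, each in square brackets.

/vugutite/:
  Rule 1 Intervocalic Voicing: [vugutite] → [vugudide]
  Rule 2 Final Vowel Deletion: [vugudide] → [vugudid]
  Rule 3 Geminate Reduction: no change — [vugudid]
/siyketo/:
  Rule 1 Intervocalic Voicing: [siyketo] → [siykedo]
  Rule 2 Final Vowel Deletion: no change — [siykedo]
  Rule 3 Geminate Reduction: no change — [siykedo]
/onuzdow/:
  Rule 1 Intervocalic Voicing: no change — [onuzdow]
  Rule 2 Final Vowel Deletion: no change — [onuzdow]
  Rule 3 Geminate Reduction: no change — [onuzdow]

[vugudid], [siykedo], [onuzdow]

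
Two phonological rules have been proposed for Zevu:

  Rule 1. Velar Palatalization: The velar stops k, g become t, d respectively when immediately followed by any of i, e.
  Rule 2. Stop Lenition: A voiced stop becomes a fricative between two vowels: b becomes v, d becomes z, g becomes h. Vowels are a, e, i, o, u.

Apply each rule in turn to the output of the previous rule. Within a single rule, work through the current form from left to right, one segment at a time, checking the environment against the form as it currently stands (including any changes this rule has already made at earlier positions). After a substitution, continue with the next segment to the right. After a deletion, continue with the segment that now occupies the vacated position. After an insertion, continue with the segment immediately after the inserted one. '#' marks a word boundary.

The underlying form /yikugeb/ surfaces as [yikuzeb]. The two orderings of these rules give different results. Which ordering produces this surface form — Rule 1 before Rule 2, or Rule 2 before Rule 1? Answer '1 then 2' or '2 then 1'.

Order 1 then 2:
  1 Velar Palatalization: [yikugeb] → [yikudeb]
  2 Stop Lenition: [yikudeb] → [yikuzeb]
  result: [yikuzeb]
Order 2 then 1:
  2 Stop Lenition: [yikugeb] → [yikuheb]
  1 Velar Palatalization: no change — [yikuheb]
  result: [yikuheb]

1 then 2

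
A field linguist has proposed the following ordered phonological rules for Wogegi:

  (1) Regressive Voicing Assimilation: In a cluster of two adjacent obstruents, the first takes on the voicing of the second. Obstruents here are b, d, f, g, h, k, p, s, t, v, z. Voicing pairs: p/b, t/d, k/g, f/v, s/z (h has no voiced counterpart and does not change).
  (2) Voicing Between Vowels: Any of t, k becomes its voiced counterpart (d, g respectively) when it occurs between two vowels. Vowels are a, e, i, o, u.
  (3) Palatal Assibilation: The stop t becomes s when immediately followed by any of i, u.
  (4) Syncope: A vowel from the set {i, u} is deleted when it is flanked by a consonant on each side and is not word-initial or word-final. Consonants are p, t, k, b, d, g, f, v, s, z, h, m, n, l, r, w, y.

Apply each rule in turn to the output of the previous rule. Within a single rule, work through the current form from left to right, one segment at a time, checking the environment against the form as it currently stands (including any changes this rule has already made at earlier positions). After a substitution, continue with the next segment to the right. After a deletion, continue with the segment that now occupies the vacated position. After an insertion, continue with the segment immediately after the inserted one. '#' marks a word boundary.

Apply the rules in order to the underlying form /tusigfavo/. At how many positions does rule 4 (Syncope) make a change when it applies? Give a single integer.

2

(1) Regressive Voicing Assimilation: [tusigfavo] → [tusikfavo]
(2) Voicing Between Vowels: no change — [tusikfavo]
(3) Palatal Assibilation: [tusikfavo] → [susikfavo]
(4) Syncope: [susikfavo] → [sskfavo]
Rule 4 changed 2 position(s).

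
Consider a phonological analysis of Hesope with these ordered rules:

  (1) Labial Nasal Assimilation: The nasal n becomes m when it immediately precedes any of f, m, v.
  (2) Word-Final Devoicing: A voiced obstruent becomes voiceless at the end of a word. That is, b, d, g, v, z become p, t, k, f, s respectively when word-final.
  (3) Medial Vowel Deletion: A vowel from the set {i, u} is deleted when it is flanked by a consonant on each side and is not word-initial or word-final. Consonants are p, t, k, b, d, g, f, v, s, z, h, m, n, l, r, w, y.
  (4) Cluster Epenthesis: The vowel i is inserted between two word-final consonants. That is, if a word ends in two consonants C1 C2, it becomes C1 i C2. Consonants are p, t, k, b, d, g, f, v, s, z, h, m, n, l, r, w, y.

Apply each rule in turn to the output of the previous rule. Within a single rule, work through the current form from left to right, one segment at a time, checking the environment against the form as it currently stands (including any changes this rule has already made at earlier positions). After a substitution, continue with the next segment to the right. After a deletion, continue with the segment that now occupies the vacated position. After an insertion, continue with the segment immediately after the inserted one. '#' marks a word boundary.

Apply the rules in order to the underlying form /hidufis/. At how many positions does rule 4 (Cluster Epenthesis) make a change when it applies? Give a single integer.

(1) Labial Nasal Assimilation: no change — [hidufis]
(2) Word-Final Devoicing: no change — [hidufis]
(3) Medial Vowel Deletion: [hidufis] → [hdfs]
(4) Cluster Epenthesis: [hdfs] → [hdfis]
Rule 4 changed 1 position(s).

1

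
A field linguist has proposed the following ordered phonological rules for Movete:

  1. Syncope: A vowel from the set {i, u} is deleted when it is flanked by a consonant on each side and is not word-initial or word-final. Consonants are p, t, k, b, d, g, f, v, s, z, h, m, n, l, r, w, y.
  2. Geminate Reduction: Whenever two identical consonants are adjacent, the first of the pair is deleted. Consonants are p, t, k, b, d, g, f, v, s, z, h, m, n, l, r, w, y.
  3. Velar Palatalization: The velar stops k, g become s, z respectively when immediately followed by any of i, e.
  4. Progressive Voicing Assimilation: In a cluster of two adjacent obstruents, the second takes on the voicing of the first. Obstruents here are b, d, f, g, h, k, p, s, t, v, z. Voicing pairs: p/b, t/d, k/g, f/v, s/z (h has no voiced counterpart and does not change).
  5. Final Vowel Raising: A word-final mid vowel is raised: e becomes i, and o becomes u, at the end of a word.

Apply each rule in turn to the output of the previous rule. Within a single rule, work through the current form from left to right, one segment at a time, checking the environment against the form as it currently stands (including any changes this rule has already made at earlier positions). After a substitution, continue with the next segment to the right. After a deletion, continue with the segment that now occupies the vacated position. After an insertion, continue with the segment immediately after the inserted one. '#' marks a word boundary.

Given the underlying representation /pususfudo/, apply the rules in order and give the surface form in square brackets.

[psftu]

1 Syncope: [pususfudo] → [pssfdo]
2 Geminate Reduction: [pssfdo] → [psfdo]
3 Velar Palatalization: no change — [psfdo]
4 Progressive Voicing Assimilation: [psfdo] → [psfto]
5 Final Vowel Raising: [psfto] → [psftu]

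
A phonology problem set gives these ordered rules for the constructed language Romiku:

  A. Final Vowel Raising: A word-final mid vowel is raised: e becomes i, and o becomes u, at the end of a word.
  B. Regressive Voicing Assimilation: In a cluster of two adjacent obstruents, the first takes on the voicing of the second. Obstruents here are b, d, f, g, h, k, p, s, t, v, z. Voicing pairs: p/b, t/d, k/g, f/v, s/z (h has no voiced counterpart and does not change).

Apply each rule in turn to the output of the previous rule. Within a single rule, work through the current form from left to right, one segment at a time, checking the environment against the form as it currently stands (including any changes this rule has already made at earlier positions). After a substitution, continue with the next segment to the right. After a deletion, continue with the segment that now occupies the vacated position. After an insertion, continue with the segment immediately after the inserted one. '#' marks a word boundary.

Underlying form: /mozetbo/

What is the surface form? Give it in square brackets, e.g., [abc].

[mozedbu]

A Final Vowel Raising: [mozetbo] → [mozetbu]
B Regressive Voicing Assimilation: [mozetbu] → [mozedbu]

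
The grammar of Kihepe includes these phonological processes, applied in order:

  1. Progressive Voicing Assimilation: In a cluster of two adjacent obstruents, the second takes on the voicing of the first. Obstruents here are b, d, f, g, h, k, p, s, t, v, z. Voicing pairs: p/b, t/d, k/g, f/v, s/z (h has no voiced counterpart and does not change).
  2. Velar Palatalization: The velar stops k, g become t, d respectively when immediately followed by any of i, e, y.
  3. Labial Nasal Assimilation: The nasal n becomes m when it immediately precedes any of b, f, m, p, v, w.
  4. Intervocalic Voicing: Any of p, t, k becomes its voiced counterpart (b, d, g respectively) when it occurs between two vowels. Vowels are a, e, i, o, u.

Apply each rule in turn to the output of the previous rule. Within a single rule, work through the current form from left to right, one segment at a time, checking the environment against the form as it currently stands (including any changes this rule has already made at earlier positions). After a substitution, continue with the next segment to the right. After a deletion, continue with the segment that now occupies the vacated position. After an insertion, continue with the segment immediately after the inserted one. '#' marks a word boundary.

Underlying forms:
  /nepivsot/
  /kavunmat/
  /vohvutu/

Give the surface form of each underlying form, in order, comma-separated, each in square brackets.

[nebivzot], [kavummat], [vohfudu]

/nepivsot/:
  1 Progressive Voicing Assimilation: [nepivsot] → [nepivzot]
  2 Velar Palatalization: no change — [nepivzot]
  3 Labial Nasal Assimilation: no change — [nepivzot]
  4 Intervocalic Voicing: [nepivzot] → [nebivzot]
/kavunmat/:
  1 Progressive Voicing Assimilation: no change — [kavunmat]
  2 Velar Palatalization: no change — [kavunmat]
  3 Labial Nasal Assimilation: [kavunmat] → [kavummat]
  4 Intervocalic Voicing: no change — [kavummat]
/vohvutu/:
  1 Progressive Voicing Assimilation: [vohvutu] → [vohfutu]
  2 Velar Palatalization: no change — [vohfutu]
  3 Labial Nasal Assimilation: no change — [vohfutu]
  4 Intervocalic Voicing: [vohfutu] → [vohfudu]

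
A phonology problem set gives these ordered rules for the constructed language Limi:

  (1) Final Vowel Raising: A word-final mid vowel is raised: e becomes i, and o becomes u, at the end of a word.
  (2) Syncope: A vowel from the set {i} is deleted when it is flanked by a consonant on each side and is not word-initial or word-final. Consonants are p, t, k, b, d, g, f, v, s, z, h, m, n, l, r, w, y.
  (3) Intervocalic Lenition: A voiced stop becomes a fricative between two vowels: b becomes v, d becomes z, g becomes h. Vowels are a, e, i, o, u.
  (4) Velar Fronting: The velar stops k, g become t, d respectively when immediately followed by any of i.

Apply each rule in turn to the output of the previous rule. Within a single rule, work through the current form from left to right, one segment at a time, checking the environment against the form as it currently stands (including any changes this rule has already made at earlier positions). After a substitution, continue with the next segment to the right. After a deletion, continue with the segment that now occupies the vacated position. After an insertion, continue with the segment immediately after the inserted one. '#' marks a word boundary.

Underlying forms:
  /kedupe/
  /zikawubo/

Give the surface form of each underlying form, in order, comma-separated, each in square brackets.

/kedupe/:
  (1) Final Vowel Raising: [kedupe] → [kedupi]
  (2) Syncope: no change — [kedupi]
  (3) Intervocalic Lenition: [kedupi] → [kezupi]
  (4) Velar Fronting: no change — [kezupi]
/zikawubo/:
  (1) Final Vowel Raising: [zikawubo] → [zikawubu]
  (2) Syncope: [zikawubu] → [zkawubu]
  (3) Intervocalic Lenition: [zkawubu] → [zkawuvu]
  (4) Velar Fronting: no change — [zkawuvu]

[kezupi], [zkawuvu]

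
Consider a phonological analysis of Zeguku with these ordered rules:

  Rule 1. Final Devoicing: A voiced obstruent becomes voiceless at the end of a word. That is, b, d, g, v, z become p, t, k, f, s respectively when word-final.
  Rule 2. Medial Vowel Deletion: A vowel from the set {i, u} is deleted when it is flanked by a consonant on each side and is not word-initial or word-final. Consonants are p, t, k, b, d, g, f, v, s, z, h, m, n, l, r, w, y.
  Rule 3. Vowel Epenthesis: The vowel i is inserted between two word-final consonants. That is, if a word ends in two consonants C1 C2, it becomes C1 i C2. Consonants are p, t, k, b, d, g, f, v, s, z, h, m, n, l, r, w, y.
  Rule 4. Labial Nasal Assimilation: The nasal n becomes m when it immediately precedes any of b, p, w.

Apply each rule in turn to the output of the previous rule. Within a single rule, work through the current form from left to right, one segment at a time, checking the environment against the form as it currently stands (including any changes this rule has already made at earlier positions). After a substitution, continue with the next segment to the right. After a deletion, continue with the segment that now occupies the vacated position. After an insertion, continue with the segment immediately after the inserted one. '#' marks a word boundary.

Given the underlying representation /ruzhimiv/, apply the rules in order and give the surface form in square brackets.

Rule 1 Final Devoicing: [ruzhimiv] → [ruzhimif]
Rule 2 Medial Vowel Deletion: [ruzhimif] → [rzhmf]
Rule 3 Vowel Epenthesis: [rzhmf] → [rzhmif]
Rule 4 Labial Nasal Assimilation: no change — [rzhmif]

[rzhmif]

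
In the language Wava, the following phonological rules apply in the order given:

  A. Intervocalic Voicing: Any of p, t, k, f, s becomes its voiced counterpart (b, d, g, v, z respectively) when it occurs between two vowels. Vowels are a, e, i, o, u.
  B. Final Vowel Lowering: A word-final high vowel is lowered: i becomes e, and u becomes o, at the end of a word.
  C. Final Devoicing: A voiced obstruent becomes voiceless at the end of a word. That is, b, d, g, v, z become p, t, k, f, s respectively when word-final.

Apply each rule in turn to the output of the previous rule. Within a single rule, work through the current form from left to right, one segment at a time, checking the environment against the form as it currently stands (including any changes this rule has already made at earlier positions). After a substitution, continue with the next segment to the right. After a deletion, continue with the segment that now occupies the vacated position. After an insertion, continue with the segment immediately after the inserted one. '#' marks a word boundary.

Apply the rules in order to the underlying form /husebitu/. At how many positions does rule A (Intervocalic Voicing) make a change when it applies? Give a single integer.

A Intervocalic Voicing: [husebitu] → [huzebidu]
B Final Vowel Lowering: [huzebidu] → [huzebido]
C Final Devoicing: no change — [huzebido]
Rule A changed 2 position(s).

2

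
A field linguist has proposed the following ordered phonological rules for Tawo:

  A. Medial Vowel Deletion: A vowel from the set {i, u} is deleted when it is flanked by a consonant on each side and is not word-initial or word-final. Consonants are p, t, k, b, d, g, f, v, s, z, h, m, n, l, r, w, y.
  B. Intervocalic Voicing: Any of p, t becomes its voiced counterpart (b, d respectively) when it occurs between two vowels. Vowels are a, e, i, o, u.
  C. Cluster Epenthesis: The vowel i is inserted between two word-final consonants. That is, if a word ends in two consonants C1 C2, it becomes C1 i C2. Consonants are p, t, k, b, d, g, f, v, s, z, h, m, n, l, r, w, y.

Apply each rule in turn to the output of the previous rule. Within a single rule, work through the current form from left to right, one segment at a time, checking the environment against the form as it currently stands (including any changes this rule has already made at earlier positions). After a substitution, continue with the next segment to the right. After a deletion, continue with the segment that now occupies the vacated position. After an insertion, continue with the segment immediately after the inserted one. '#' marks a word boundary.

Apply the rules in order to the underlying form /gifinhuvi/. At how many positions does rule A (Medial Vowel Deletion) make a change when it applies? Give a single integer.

A Medial Vowel Deletion: [gifinhuvi] → [gfnhvi]
B Intervocalic Voicing: no change — [gfnhvi]
C Cluster Epenthesis: no change — [gfnhvi]
Rule A changed 3 position(s).

3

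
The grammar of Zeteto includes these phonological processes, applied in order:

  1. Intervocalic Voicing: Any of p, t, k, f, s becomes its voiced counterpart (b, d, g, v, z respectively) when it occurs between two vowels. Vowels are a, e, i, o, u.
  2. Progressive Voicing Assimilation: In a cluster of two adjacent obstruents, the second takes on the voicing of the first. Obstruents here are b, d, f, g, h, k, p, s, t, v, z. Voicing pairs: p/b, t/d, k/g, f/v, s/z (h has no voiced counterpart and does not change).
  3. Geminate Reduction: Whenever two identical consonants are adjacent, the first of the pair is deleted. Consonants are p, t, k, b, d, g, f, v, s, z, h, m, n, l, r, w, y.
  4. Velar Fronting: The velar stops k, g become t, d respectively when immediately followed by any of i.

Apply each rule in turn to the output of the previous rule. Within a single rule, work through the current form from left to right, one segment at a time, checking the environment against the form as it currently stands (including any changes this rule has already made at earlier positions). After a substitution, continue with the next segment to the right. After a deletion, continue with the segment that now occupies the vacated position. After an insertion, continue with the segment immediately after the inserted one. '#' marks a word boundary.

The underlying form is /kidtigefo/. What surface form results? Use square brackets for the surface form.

[tidigevo]

1 Intervocalic Voicing: [kidtigefo] → [kidtigevo]
2 Progressive Voicing Assimilation: [kidtigevo] → [kiddigevo]
3 Geminate Reduction: [kiddigevo] → [kidigevo]
4 Velar Fronting: [kidigevo] → [tidigevo]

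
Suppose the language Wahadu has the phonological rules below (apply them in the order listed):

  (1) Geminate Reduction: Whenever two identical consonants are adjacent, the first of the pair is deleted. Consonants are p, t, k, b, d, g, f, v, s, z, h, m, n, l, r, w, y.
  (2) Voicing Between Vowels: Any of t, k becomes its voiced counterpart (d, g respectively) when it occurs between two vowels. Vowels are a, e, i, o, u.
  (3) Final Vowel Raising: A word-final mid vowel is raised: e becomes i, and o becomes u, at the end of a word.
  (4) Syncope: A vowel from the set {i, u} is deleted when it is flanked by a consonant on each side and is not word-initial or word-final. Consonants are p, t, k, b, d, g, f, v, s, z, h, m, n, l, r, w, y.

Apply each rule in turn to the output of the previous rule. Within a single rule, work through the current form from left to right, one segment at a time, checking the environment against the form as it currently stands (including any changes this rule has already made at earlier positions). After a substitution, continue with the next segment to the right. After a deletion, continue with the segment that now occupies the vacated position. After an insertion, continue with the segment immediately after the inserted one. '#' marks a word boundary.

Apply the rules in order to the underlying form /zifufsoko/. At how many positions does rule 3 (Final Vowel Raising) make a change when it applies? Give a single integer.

1

(1) Geminate Reduction: no change — [zifufsoko]
(2) Voicing Between Vowels: [zifufsoko] → [zifufsogo]
(3) Final Vowel Raising: [zifufsogo] → [zifufsogu]
(4) Syncope: [zifufsogu] → [zffsogu]
Rule 3 changed 1 position(s).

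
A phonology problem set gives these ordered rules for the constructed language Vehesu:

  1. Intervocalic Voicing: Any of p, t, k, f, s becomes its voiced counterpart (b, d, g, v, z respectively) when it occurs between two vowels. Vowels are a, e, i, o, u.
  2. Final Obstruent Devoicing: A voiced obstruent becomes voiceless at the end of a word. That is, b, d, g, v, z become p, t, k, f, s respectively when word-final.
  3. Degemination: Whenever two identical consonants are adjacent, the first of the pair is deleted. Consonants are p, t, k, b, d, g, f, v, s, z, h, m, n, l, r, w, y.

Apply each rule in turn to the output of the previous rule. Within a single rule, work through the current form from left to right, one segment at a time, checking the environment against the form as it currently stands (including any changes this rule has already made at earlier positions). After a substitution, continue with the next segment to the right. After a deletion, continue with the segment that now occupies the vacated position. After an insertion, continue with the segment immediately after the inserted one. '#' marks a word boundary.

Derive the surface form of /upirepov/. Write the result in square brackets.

[ubirebof]

1 Intervocalic Voicing: [upirepov] → [ubirebov]
2 Final Obstruent Devoicing: [ubirebov] → [ubirebof]
3 Degemination: no change — [ubirebof]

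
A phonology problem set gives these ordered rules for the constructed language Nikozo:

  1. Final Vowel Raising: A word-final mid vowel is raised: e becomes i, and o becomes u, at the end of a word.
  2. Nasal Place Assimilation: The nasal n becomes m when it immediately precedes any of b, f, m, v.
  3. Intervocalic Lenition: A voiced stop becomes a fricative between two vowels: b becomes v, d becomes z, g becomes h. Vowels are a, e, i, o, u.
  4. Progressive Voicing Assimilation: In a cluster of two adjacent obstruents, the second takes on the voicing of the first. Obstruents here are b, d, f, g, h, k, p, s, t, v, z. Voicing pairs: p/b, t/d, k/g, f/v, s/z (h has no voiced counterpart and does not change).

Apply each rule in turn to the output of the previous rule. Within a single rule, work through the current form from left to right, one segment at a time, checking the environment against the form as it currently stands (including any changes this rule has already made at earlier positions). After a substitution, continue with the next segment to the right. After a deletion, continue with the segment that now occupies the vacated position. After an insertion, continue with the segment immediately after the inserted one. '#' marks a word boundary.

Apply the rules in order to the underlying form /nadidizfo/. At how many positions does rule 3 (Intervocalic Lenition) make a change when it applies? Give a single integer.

2

1 Final Vowel Raising: [nadidizfo] → [nadidizfu]
2 Nasal Place Assimilation: no change — [nadidizfu]
3 Intervocalic Lenition: [nadidizfu] → [nazizizfu]
4 Progressive Voicing Assimilation: [nazizizfu] → [nazizizvu]
Rule 3 changed 2 position(s).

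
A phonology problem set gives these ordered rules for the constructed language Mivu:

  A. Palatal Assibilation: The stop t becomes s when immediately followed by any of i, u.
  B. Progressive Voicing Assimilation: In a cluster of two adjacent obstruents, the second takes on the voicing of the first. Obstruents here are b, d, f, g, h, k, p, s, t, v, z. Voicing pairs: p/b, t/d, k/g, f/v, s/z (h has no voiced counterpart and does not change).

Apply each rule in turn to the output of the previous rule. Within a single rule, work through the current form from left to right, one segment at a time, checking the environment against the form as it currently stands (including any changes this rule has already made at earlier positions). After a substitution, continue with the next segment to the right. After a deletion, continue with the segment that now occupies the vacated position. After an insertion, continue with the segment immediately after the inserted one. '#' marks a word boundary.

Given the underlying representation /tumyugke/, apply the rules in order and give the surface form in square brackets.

[sumyugge]

A Palatal Assibilation: [tumyugke] → [sumyugke]
B Progressive Voicing Assimilation: [sumyugke] → [sumyugge]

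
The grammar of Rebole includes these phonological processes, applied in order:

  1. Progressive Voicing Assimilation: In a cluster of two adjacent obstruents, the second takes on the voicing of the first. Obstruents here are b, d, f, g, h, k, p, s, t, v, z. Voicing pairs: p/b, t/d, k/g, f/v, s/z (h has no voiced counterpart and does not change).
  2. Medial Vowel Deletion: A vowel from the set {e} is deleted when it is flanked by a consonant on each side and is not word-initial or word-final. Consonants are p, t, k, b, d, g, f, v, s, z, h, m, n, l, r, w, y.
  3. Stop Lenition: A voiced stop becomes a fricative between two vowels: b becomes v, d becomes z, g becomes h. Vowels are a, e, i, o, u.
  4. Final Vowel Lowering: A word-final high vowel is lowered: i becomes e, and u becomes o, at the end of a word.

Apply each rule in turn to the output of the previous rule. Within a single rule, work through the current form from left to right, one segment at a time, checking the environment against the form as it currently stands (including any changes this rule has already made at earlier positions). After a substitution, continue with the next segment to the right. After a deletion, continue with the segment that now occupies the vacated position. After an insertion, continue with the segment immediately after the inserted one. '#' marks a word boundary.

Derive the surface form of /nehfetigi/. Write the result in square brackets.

1 Progressive Voicing Assimilation: no change — [nehfetigi]
2 Medial Vowel Deletion: [nehfetigi] → [nhftigi]
3 Stop Lenition: [nhftigi] → [nhftihi]
4 Final Vowel Lowering: [nhftihi] → [nhftihe]

[nhftihe]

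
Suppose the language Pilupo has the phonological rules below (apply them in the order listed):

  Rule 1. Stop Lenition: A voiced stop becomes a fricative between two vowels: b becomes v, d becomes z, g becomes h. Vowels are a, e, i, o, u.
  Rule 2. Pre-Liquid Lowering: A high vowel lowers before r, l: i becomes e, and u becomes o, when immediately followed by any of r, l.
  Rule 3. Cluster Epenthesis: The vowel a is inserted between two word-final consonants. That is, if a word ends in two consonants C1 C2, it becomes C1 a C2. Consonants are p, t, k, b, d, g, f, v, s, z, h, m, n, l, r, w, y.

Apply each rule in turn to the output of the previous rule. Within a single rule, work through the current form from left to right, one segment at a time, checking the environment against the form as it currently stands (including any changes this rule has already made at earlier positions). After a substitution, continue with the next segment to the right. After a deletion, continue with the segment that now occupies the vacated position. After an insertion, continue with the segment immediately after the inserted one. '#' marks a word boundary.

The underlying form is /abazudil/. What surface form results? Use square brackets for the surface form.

Rule 1 Stop Lenition: [abazudil] → [avazuzil]
Rule 2 Pre-Liquid Lowering: [avazuzil] → [avazuzel]
Rule 3 Cluster Epenthesis: no change — [avazuzel]

[avazuzel]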